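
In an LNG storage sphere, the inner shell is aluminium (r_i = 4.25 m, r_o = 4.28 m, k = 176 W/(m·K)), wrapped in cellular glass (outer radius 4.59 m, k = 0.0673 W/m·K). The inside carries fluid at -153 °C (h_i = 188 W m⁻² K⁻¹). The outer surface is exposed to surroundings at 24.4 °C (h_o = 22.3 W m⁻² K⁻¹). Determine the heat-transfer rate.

Treat each layer as a resistance in series:
  R_conv,in = 1/(4πr²h) = 1/(4π·4.25²·188) = 2.343×10^-5 K/W
  R_aluminium = (1/4.25 − 1/4.28)/(4πk) = 0.001649/(4π·176) = 7.457×10^-7 K/W
  R_cellular glass = (1/4.28 − 1/4.59)/(4πk) = 0.01578/(4π·0.0673) = 0.01866 K/W
  R_conv,out = 1/(4πr²h) = 1/(4π·4.59²·22.3) = 1.694×10^-4 K/W
ΣR = 2.343×10^-5 + 7.457×10^-7 + 0.01866 + 1.694×10^-4 = 0.01885 K/W
Q = ΔT/ΣR = (-153 °C − 24.4 °C)/0.01885 = -9410 W
(Negative Q ⇒ heat flows inward; heat gain = 9410 W.)

Q = 9.41 kW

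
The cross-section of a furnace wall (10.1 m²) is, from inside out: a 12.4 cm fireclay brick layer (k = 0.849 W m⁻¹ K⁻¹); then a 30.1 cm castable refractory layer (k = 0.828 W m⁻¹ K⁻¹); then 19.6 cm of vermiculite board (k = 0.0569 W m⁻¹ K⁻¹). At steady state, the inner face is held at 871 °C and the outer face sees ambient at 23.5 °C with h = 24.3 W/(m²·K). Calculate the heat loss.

Q = 2.14 kW

Resistance network (inner→outer):
  R_fireclay brick = L/(kA) = 0.124/(0.849·10.1) = 0.01446 K/W
  R_castable refractory = L/(kA) = 0.301/(0.828·10.1) = 0.03599 K/W
  R_vermiculite board = L/(kA) = 0.196/(0.0569·10.1) = 0.3411 K/W
  R_conv,out = 1/(hA) = 1/(24.3·10.1) = 0.004074 K/W
ΣR = 0.01446 + 0.03599 + 0.3411 + 0.004074 = 0.3956 K/W
Q = ΔT/ΣR = (871 °C − 23.5 °C)/0.3956 = 2140 W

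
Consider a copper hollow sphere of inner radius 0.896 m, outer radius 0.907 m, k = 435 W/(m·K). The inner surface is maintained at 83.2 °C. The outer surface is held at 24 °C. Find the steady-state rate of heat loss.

Q = 2.39×10^7 W

Q = 4πk·ΔT/(1/r₁ − 1/r₂) = 4π × 435 × 59.2 / (1/0.896 − 1/0.907) = 2.39×10^7 W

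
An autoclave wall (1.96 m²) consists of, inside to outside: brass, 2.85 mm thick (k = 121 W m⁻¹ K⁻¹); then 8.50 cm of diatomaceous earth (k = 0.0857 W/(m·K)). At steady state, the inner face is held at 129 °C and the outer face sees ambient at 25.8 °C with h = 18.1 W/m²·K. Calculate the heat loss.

Series thermal resistances, inner to outer:
  R_brass = L/(kA) = 0.00285/(121·1.96) = 1.202×10^-5 K/W
  R_diatomaceous earth = L/(kA) = 0.0850/(0.0857·1.96) = 0.5060 K/W
  R_conv,out = 1/(hA) = 1/(18.1·1.96) = 0.02819 K/W
ΣR = 1.202×10^-5 + 0.5060 + 0.02819 = 0.5342 K/W
Q = ΔT/ΣR = (129 °C − 25.8 °C)/0.5342 = 193 W

Q = 193 W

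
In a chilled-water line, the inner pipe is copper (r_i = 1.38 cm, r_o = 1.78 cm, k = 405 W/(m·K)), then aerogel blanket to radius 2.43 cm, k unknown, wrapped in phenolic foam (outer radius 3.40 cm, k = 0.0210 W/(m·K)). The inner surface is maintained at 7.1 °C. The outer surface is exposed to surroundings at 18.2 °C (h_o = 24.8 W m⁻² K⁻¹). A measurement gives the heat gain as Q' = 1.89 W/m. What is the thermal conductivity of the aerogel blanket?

k = 0.0158 W/m·K

ΣR = ΔT/Q' = |7.1 − 18.2|/1.89 = 5.873 m·K/W
Known resistances:
  R'_copper = ln(0.0178/0.0138)/(2πk) = 0.2545/(2π·405) = 1.000×10^-4 m·K/W
  R'_phenolic foam = ln(0.0340/0.0243)/(2πk) = 0.3359/(2π·0.0210) = 2.546 m·K/W
  R'_conv,out = 1/(2πr h) = 1/(2π·0.0340·24.8) = 0.1888 m·K/W
R_aerogel blanket = ΣR − ΣR_known = 5.873 − 2.735 = 3.138 m·K/W
ln(r₂/r₁)/(2πk) = 3.138 ⇒ k = 0.3113/(2π·3.138) = 0.0158 W/m·K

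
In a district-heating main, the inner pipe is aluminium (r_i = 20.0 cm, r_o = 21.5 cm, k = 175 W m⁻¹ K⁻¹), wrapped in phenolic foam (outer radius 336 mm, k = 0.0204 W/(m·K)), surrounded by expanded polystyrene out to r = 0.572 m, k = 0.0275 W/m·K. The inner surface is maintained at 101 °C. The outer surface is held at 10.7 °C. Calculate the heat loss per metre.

Q' = 13.8 W/m

Resistance network (inner→outer):
  R'_aluminium = ln(0.215/0.200)/(2πk) = 0.07232/(2π·175) = 6.577×10^-5 m·K/W
  R'_phenolic foam = ln(0.336/0.215)/(2πk) = 0.4465/(2π·0.0204) = 3.483 m·K/W
  R'_expanded polystyrene = ln(0.572/0.336)/(2πk) = 0.5320/(2π·0.0275) = 3.079 m·K/W
ΣR = 6.577×10^-5 + 3.483 + 3.079 = 6.562 m·K/W
Q' = ΔT/ΣR = (101 °C − 10.7 °C)/6.562 = 13.8 W/m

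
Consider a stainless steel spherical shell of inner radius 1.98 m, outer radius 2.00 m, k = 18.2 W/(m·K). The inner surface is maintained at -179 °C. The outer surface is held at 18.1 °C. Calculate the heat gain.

Q = 4πk·ΔT/(1/r₁ − 1/r₂) = 4π × 18.2 × 197.1 / (1/1.98 − 1/2.00) = 8.93×10^6 W

Q = 8.93×10^6 W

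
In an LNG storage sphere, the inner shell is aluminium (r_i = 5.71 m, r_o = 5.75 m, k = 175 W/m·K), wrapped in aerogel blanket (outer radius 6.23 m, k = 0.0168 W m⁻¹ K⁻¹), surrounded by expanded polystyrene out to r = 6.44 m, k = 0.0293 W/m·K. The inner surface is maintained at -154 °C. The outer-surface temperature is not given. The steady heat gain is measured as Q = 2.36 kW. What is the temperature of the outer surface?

Sum the resistances:
  R_aluminium = (1/5.71 − 1/5.75)/(4πk) = 0.001218/(4π·175) = 5.540×10^-7 K/W
  R_aerogel blanket = (1/5.75 − 1/6.23)/(4πk) = 0.01340/(4π·0.0168) = 0.06347 K/W
  R_expanded polystyrene = (1/6.23 − 1/6.44)/(4πk) = 0.005234/(4π·0.0293) = 0.01422 K/W
ΣR = 0.07769 K/W
ΔT = Q·ΣR = 2360 × 0.07769 = 183.3 K
Heat flows inward, so T_out = T_in + ΔT = -154 + 183.3 = 29.3 °C

T_out = 29.3 °C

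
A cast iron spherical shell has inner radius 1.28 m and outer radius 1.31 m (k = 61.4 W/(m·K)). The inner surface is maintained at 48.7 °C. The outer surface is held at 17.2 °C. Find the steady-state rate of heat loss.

Q = 4πk·ΔT/(1/r₁ − 1/r₂) = 4π × 61.4 × 31.5 / (1/1.28 − 1/1.31) = 1.36×10^6 W

Q = 1360 kW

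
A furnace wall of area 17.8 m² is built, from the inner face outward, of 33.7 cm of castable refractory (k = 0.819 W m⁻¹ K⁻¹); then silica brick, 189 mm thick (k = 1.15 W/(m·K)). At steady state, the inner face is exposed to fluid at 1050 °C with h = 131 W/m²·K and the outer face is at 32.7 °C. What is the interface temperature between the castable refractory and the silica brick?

Resistance network (inner→outer):
  R_conv,in = 1/(hA) = 1/(131·17.8) = 4.289×10^-4 K/W
  R_castable refractory = L/(kA) = 0.337/(0.819·17.8) = 0.02312 K/W
  R_silica brick = L/(kA) = 0.189/(1.15·17.8) = 0.009233 K/W
ΣR = 4.289×10^-4 + 0.02312 + 0.009233 = 0.03278 K/W
Q = ΔT/ΣR = (1050 °C − 32.7 °C)/0.03278 = 31030 W
From the inner boundary to the castable refractory/silica brick interface, ΣR_partial = 0.02355 K/W.
T_interface = T_in − Q·ΣR_partial = 1050 °C − (31030)(0.02355) = 319 °C

T = 319 °C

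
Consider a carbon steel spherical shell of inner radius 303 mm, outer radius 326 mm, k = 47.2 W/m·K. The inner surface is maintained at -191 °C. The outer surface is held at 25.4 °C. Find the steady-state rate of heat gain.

Q = 5.51×10^5 W

Q = 4πk·ΔT/(1/r₁ − 1/r₂) = 4π × 47.2 × 216.4 / (1/0.303 − 1/0.326) = 5.51×10^5 W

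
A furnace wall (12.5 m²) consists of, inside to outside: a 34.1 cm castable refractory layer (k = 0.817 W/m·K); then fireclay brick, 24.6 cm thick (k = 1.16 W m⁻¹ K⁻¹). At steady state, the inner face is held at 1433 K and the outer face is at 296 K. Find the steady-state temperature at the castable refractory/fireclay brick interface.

Treat each layer as a resistance in series:
  R_castable refractory = L/(kA) = 0.341/(0.817·12.5) = 0.03339 K/W
  R_fireclay brick = L/(kA) = 0.246/(1.16·12.5) = 0.01697 K/W
ΣR = 0.03339 + 0.01697 = 0.05036 K/W
Q = ΔT/ΣR = (1433 K − 296 K)/0.05036 = 22580 W
From the inner boundary to the castable refractory/fireclay brick interface, ΣR_partial = 0.03339 K/W.
T_interface = T_in − Q·ΣR_partial = 1433 K − (22580)(0.03339) = 679 K

T = 679 K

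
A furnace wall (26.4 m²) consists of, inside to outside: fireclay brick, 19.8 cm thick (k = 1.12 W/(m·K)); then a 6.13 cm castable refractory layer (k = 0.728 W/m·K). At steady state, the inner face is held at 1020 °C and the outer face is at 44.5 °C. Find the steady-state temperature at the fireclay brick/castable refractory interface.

Treat each layer as a resistance in series:
  R_fireclay brick = L/(kA) = 0.198/(1.12·26.4) = 0.006696 K/W
  R_castable refractory = L/(kA) = 0.0613/(0.728·26.4) = 0.003190 K/W
ΣR = 0.006696 + 0.003190 = 0.009886 K/W
Q = ΔT/ΣR = (1020 °C − 44.5 °C)/0.009886 = 98670 W
From the inner boundary to the fireclay brick/castable refractory interface, ΣR_partial = 0.006696 K/W.
T_interface = T_in − Q·ΣR_partial = 1020 °C − (98670)(0.006696) = 359 °C

T = 359 °C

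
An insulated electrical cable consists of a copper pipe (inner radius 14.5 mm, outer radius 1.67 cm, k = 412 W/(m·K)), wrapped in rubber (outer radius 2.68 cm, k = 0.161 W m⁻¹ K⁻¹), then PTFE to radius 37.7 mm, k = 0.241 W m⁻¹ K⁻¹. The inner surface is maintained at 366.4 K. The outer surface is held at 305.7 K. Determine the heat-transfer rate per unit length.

Q' = 87.6 W/m

Treat each layer as a resistance in series:
  R'_copper = ln(0.0167/0.0145)/(2πk) = 0.1413/(2π·412) = 5.457×10^-5 m·K/W
  R'_rubber = ln(0.0268/0.0167)/(2πk) = 0.4730/(2π·0.161) = 0.4676 m·K/W
  R'_PTFE = ln(0.0377/0.0268)/(2πk) = 0.3413/(2π·0.241) = 0.2254 m·K/W
ΣR = 5.457×10^-5 + 0.4676 + 0.2254 = 0.6931 m·K/W
Q' = ΔT/ΣR = (366.4 K − 305.7 K)/0.6931 = 87.6 W/m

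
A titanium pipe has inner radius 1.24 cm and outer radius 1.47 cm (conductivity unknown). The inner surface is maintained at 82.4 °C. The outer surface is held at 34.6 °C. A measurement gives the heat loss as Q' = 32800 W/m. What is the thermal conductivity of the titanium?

ΣR = ΔT/Q' = |82.4 − 34.6|/32800 = 0.001457 m·K/W
ln(r₂/r₁)/(2πk) = 0.001457 ⇒ k = 0.1702/(2π·0.001457) = 18.6 W/m·K

k = 18.6 W/m·K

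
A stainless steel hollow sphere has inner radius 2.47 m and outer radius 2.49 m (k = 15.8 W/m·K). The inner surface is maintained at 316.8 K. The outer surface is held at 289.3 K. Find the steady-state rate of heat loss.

Q = 4πk·ΔT/(1/r₁ − 1/r₂) = 4π × 15.8 × 27.5 / (1/2.47 − 1/2.49) = 1.68×10^6 W

Q = 1.68×10^6 W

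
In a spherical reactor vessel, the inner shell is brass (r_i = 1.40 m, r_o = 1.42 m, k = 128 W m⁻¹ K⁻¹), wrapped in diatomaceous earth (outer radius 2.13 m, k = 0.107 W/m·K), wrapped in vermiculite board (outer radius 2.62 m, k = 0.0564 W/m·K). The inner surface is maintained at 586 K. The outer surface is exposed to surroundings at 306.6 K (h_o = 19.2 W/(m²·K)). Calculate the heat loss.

Q = 934 W

Series thermal resistances, inner to outer:
  R_brass = (1/1.40 − 1/1.42)/(4πk) = 0.01006/(4π·128) = 6.255×10^-6 K/W
  R_diatomaceous earth = (1/1.42 − 1/2.13)/(4πk) = 0.2347/(4π·0.107) = 0.1746 K/W
  R_vermiculite board = (1/2.13 − 1/2.62)/(4πk) = 0.08780/(4π·0.0564) = 0.1239 K/W
  R_conv,out = 1/(4πr²h) = 1/(4π·2.62²·19.2) = 6.038×10^-4 K/W
ΣR = 6.255×10^-6 + 0.1746 + 0.1239 + 6.038×10^-4 = 0.2991 K/W
Q = ΔT/ΣR = (586 K − 306.6 K)/0.2991 = 934 W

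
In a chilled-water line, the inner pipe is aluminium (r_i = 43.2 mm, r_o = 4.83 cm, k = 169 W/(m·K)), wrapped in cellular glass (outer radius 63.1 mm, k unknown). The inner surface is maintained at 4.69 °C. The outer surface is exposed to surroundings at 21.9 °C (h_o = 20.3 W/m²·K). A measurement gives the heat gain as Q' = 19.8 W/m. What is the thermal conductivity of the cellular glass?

k = 0.0571 W/m·K

ΣR = ΔT/Q' = |4.69 − 21.9|/19.8 = 0.8692 m·K/W
Known resistances:
  R'_aluminium = ln(0.0483/0.0432)/(2πk) = 0.1116/(2π·169) = 1.051×10^-4 m·K/W
  R'_conv,out = 1/(2πr h) = 1/(2π·0.0631·20.3) = 0.1242 m·K/W
R_cellular glass = ΣR − ΣR_known = 0.8692 − 0.1243 = 0.7449 m·K/W
ln(r₂/r₁)/(2πk) = 0.7449 ⇒ k = 0.2673/(2π·0.7449) = 0.0571 W/m·K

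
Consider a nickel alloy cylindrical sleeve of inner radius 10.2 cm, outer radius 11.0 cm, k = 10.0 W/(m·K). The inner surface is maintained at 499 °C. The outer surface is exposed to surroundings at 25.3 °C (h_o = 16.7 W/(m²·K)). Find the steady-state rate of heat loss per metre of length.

Q' = 5390 W/m

Resistance network (inner→outer):
  R'_nickel alloy = ln(0.110/0.102)/(2πk) = 0.07551/(2π·10.0) = 0.001202 m·K/W
  R'_conv,out = 1/(2πr h) = 1/(2π·0.110·16.7) = 0.08664 m·K/W
ΣR = 0.001202 + 0.08664 = 0.08784 m·K/W
Q' = ΔT/ΣR = (499 °C − 25.3 °C)/0.08784 = 5390 W/m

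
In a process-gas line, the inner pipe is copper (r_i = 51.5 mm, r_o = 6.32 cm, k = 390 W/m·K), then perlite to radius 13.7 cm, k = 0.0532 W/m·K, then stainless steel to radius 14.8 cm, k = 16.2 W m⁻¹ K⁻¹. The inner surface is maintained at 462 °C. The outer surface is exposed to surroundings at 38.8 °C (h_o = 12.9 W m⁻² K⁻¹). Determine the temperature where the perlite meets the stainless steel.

T = 53.6 °C

Resistance network (inner→outer):
  R'_copper = ln(0.0632/0.0515)/(2πk) = 0.2047/(2π·390) = 8.355×10^-5 m·K/W
  R'_perlite = ln(0.137/0.0632)/(2πk) = 0.7737/(2π·0.0532) = 2.315 m·K/W
  R'_stainless steel = ln(0.148/0.137)/(2πk) = 0.07723/(2π·16.2) = 7.588×10^-4 m·K/W
  R'_conv,out = 1/(2πr h) = 1/(2π·0.148·12.9) = 0.08336 m·K/W
ΣR = 8.355×10^-5 + 2.315 + 7.588×10^-4 + 0.08336 = 2.399 m·K/W
Q' = ΔT/ΣR = (462 °C − 38.8 °C)/2.399 = 176.4 W/m
From the inner boundary to the perlite/stainless steel interface, ΣR_partial = 2.315 m·K/W.
T_interface = T_in − Q'·ΣR_partial = 462 °C − (176.4)(2.315) = 53.6 °C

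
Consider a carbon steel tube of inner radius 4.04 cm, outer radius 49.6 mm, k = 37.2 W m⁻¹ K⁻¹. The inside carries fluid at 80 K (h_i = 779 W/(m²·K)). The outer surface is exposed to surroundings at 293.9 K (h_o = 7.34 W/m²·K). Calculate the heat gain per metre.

Q' = 483 W/m

Series thermal resistances, inner to outer:
  R'_conv,in = 1/(2πr h) = 1/(2π·0.0404·779) = 0.005057 m·K/W
  R'_carbon steel = ln(0.0496/0.0404)/(2πk) = 0.2052/(2π·37.2) = 8.778×10^-4 m·K/W
  R'_conv,out = 1/(2πr h) = 1/(2π·0.0496·7.34) = 0.4372 m·K/W
ΣR = 0.005057 + 8.778×10^-4 + 0.4372 = 0.4431 m·K/W
Q' = ΔT/ΣR = (80 K − 293.9 K)/0.4431 = -483 W/m
(Negative Q' ⇒ heat flows inward; heat gain = 483 W/m.)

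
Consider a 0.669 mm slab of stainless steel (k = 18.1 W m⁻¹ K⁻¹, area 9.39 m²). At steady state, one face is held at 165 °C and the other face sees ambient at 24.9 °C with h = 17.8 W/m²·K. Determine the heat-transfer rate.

Q = 23.4 kW

Treat each layer as a resistance in series:
  R_stainless steel = L/(kA) = 6.69×10^-4/(18.1·9.39) = 3.936×10^-6 K/W
  R_conv,out = 1/(hA) = 1/(17.8·9.39) = 0.005983 K/W
ΣR = 3.936×10^-6 + 0.005983 = 0.005987 K/W
Q = ΔT/ΣR = (165 °C − 24.9 °C)/0.005987 = 23400 W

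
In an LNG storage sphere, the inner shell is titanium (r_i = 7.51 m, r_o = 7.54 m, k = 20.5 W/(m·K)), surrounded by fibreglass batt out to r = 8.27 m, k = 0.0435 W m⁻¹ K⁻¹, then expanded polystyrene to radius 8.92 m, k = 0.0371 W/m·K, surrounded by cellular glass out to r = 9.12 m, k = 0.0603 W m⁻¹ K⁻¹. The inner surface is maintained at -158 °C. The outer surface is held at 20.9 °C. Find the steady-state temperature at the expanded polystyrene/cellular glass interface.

Series thermal resistances, inner to outer:
  R_titanium = (1/7.51 − 1/7.54)/(4πk) = 5.298×10^-4/(4π·20.5) = 2.057×10^-6 K/W
  R_fibreglass batt = (1/7.54 − 1/8.27)/(4πk) = 0.01171/(4π·0.0435) = 0.02142 K/W
  R_expanded polystyrene = (1/8.27 − 1/8.92)/(4πk) = 0.008811/(4π·0.0371) = 0.01890 K/W
  R_cellular glass = (1/8.92 − 1/9.12)/(4πk) = 0.002459/(4π·0.0603) = 0.003244 K/W
ΣR = 2.057×10^-6 + 0.02142 + 0.01890 + 0.003244 = 0.04357 K/W
Q = ΔT/ΣR = (-158 °C − 20.9 °C)/0.04357 = -4106 W
From the inner boundary to the expanded polystyrene/cellular glass interface, ΣR_partial = 0.04032 K/W.
T_interface = T_in − Q·ΣR_partial = -158 °C − (-4106)(0.04032) = 7.6 °C

T = 7.6 °C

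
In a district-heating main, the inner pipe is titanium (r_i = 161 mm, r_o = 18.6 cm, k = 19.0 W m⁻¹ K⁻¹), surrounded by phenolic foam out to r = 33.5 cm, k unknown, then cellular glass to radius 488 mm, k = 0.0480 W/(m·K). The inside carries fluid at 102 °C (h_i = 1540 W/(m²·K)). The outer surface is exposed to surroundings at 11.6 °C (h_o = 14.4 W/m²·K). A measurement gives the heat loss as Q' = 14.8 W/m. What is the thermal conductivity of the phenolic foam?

k = 0.0194 W/m·K

ΣR = ΔT/Q' = |102 − 11.6|/14.8 = 6.108 m·K/W
Known resistances:
  R'_conv,in = 1/(2πr h) = 1/(2π·0.161·1540) = 6.419×10^-4 m·K/W
  R'_titanium = ln(0.186/0.161)/(2πk) = 0.1443/(2π·19.0) = 0.001209 m·K/W
  R'_cellular glass = ln(0.488/0.335)/(2πk) = 0.3762/(2π·0.0480) = 1.247 m·K/W
  R'_conv,out = 1/(2πr h) = 1/(2π·0.488·14.4) = 0.02265 m·K/W
R_phenolic foam = ΣR − ΣR_known = 6.108 − 1.272 = 4.836 m·K/W
ln(r₂/r₁)/(2πk) = 4.836 ⇒ k = 0.5884/(2π·4.836) = 0.0194 W/m·K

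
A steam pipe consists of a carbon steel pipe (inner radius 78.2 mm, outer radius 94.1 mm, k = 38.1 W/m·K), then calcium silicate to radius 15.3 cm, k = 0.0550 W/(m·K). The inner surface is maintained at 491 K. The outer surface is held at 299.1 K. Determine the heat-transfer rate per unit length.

Resistance network (inner→outer):
  R'_carbon steel = ln(0.0941/0.0782)/(2πk) = 0.1851/(2π·38.1) = 7.732×10^-4 m·K/W
  R'_calcium silicate = ln(0.153/0.0941)/(2πk) = 0.4861/(2π·0.0550) = 1.407 m·K/W
ΣR = 7.732×10^-4 + 1.407 = 1.408 m·K/W
Q' = ΔT/ΣR = (491 K − 299.1 K)/1.408 = 136 W/m

Q' = 136 W/m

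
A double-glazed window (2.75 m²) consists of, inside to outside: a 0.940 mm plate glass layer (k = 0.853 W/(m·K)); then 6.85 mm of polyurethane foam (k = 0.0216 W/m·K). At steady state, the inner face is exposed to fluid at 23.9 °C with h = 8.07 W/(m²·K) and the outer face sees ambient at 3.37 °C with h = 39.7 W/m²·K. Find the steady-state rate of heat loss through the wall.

Series thermal resistances, inner to outer:
  R_conv,in = 1/(hA) = 1/(8.07·2.75) = 0.04506 K/W
  R_plate glass = L/(kA) = 9.40×10^-4/(0.853·2.75) = 4.007×10^-4 K/W
  R_polyurethane foam = L/(kA) = 0.00685/(0.0216·2.75) = 0.1153 K/W
  R_conv,out = 1/(hA) = 1/(39.7·2.75) = 0.009160 K/W
ΣR = 0.04506 + 4.007×10^-4 + 0.1153 + 0.009160 = 0.1699 K/W
Q = ΔT/ΣR = (23.9 °C − 3.37 °C)/0.1699 = 121 W

Q = 121 W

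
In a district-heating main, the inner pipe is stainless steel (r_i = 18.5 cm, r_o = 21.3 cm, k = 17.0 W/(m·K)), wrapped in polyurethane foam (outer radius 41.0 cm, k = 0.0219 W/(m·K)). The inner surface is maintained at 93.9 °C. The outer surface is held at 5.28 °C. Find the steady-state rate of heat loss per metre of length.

Q' = 18.6 W/m

Treat each layer as a resistance in series:
  R'_stainless steel = ln(0.213/0.185)/(2πk) = 0.1409/(2π·17.0) = 0.001319 m·K/W
  R'_polyurethane foam = ln(0.410/0.213)/(2πk) = 0.6549/(2π·0.0219) = 4.759 m·K/W
ΣR = 0.001319 + 4.759 = 4.760 m·K/W
Q' = ΔT/ΣR = (93.9 °C − 5.28 °C)/4.760 = 18.6 W/m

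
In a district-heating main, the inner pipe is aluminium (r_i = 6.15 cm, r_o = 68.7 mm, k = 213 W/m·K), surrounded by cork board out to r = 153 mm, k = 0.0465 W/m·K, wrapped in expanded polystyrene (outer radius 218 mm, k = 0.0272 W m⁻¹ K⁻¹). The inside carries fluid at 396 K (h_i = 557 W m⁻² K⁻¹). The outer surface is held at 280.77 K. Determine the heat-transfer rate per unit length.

Q' = 23.9 W/m

Series thermal resistances, inner to outer:
  R'_conv,in = 1/(2πr h) = 1/(2π·0.0615·557) = 0.004646 m·K/W
  R'_aluminium = ln(0.0687/0.0615)/(2πk) = 0.1107/(2π·213) = 8.272×10^-5 m·K/W
  R'_cork board = ln(0.153/0.0687)/(2πk) = 0.8007/(2π·0.0465) = 2.741 m·K/W
  R'_expanded polystyrene = ln(0.218/0.153)/(2πk) = 0.3541/(2π·0.0272) = 2.072 m·K/W
ΣR = 0.004646 + 8.272×10^-5 + 2.741 + 2.072 = 4.818 m·K/W
Q' = ΔT/ΣR = (396 K − 280.77 K)/4.818 = 23.9 W/m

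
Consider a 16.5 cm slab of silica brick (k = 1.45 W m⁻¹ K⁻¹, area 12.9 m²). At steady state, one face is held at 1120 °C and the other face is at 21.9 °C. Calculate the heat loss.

Q = kA·ΔT/L = 1.45 × 12.9 × |1120 °C − 21.9 °C| / 0.165 = 1.24×10^5 W

Q = 124 kW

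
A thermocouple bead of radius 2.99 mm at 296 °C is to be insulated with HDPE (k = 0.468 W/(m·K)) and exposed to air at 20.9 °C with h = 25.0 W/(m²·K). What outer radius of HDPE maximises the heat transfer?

r_cr = 3.74 cm

For a sphere, r_cr = 2k_ins/h = 2·0.468/25.0 = 0.0374 m = 3.74 cm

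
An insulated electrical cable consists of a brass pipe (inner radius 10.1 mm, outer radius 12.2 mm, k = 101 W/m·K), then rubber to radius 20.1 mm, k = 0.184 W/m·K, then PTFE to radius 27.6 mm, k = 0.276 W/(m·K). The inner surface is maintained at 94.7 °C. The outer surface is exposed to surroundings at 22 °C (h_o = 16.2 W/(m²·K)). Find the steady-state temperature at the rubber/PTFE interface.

T = 62.3 °C

Series thermal resistances, inner to outer:
  R'_brass = ln(0.0122/0.0101)/(2πk) = 0.1889/(2π·101) = 2.977×10^-4 m·K/W
  R'_rubber = ln(0.0201/0.0122)/(2πk) = 0.4993/(2π·0.184) = 0.4319 m·K/W
  R'_PTFE = ln(0.0276/0.0201)/(2πk) = 0.3171/(2π·0.276) = 0.1829 m·K/W
  R'_conv,out = 1/(2πr h) = 1/(2π·0.0276·16.2) = 0.3560 m·K/W
ΣR = 2.977×10^-4 + 0.4319 + 0.1829 + 0.3560 = 0.9711 m·K/W
Q' = ΔT/ΣR = (94.7 °C − 22 °C)/0.9711 = 74.86 W/m
From the inner boundary to the rubber/PTFE interface, ΣR_partial = 0.4322 m·K/W.
T_interface = T_in − Q'·ΣR_partial = 94.7 °C − (74.86)(0.4322) = 62.3 °C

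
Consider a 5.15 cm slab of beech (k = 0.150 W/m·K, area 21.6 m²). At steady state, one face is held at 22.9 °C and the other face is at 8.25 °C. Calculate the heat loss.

Q = 922 W

Q = kA·ΔT/L = 0.150 × 21.6 × |22.9 °C − 8.25 °C| / 0.0515 = 922 W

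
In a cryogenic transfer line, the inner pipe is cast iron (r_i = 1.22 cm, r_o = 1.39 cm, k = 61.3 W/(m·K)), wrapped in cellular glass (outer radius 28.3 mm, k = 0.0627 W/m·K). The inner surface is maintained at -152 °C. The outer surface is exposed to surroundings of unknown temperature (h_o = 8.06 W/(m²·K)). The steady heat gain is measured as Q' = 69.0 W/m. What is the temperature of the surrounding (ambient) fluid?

Sum the resistances:
  R'_cast iron = ln(0.0139/0.0122)/(2πk) = 0.1305/(2π·61.3) = 3.387×10^-4 m·K/W
  R'_cellular glass = ln(0.0283/0.0139)/(2πk) = 0.7110/(2π·0.0627) = 1.805 m·K/W
  R'_conv,out = 1/(2πr h) = 1/(2π·0.0283·8.06) = 0.6977 m·K/W
ΣR = 2.503 m·K/W
ΔT = Q'·ΣR = 69.0 × 2.503 = 172.7 K
Heat flows inward, so T_out = T_in + ΔT = -152 + 172.7 = 20.7 °C

T_out = 20.7 °C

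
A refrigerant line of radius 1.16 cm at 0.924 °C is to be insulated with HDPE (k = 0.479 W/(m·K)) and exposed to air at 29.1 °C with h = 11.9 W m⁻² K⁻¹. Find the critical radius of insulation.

r_cr = 4.03 cm

For a cylinder, r_cr = k_ins/h = 0.479/11.9 = 0.0403 m = 4.03 cm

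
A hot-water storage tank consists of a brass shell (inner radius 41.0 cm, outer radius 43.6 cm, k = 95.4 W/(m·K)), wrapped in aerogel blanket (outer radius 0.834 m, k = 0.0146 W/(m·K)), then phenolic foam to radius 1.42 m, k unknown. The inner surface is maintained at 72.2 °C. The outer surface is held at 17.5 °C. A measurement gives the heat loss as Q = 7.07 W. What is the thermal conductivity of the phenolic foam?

k = 0.0222 W/m·K

ΣR = ΔT/Q = |72.2 − 17.5|/7.07 = 7.737 K/W
Known resistances:
  R_brass = (1/0.410 − 1/0.436)/(4πk) = 0.1454/(4π·95.4) = 1.213×10^-4 K/W
  R_aerogel blanket = (1/0.436 − 1/0.834)/(4πk) = 1.095/(4π·0.0146) = 5.966 K/W
R_phenolic foam = ΣR − ΣR_known = 7.737 − 5.966 = 1.771 K/W
(1/r₁−1/r₂)/(4πk) = 1.771 ⇒ k = 0.4948/(4π·1.771) = 0.0222 W/m·K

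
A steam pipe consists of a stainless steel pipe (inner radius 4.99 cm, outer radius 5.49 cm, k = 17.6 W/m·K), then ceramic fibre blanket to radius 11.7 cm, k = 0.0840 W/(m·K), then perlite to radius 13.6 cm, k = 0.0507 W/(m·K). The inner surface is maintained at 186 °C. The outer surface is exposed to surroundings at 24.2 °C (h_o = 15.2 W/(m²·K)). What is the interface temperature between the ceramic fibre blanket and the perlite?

T = 69.0 °C

Resistance network (inner→outer):
  R'_stainless steel = ln(0.0549/0.0499)/(2πk) = 0.09549/(2π·17.6) = 8.635×10^-4 m·K/W
  R'_ceramic fibre blanket = ln(0.117/0.0549)/(2πk) = 0.7567/(2π·0.0840) = 1.434 m·K/W
  R'_perlite = ln(0.136/0.117)/(2πk) = 0.1505/(2π·0.0507) = 0.4724 m·K/W
  R'_conv,out = 1/(2πr h) = 1/(2π·0.136·15.2) = 0.07699 m·K/W
ΣR = 8.635×10^-4 + 1.434 + 0.4724 + 0.07699 = 1.984 m·K/W
Q' = ΔT/ΣR = (186 °C − 24.2 °C)/1.984 = 81.55 W/m
From the inner boundary to the ceramic fibre blanket/perlite interface, ΣR_partial = 1.435 m·K/W.
T_interface = T_in − Q'·ΣR_partial = 186 °C − (81.55)(1.435) = 69.0 °C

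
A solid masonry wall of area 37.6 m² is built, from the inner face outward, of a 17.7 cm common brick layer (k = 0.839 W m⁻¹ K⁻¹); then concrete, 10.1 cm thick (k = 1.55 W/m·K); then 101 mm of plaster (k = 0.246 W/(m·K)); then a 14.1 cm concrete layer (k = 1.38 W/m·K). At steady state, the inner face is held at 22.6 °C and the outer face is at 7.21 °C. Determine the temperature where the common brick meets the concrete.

Treat each layer as a resistance in series:
  R_common brick = L/(kA) = 0.177/(0.839·37.6) = 0.005611 K/W
  R_concrete = L/(kA) = 0.101/(1.55·37.6) = 0.001733 K/W
  R_plaster = L/(kA) = 0.101/(0.246·37.6) = 0.01092 K/W
  R_concrete = L/(kA) = 0.141/(1.38·37.6) = 0.002717 K/W
ΣR = 0.005611 + 0.001733 + 0.01092 + 0.002717 = 0.02098 K/W
Q = ΔT/ΣR = (22.6 °C − 7.21 °C)/0.02098 = 733.6 W
From the inner boundary to the common brick/concrete interface, ΣR_partial = 0.005611 K/W.
T_interface = T_in − Q·ΣR_partial = 22.6 °C − (733.6)(0.005611) = 18.5 °C

T = 18.5 °C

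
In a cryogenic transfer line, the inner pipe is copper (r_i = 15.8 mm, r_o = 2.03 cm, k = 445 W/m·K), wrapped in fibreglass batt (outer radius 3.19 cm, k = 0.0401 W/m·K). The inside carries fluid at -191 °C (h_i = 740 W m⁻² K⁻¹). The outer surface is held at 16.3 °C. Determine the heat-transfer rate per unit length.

Q' = 115 W/m

Resistance network (inner→outer):
  R'_conv,in = 1/(2πr h) = 1/(2π·0.0158·740) = 0.01361 m·K/W
  R'_copper = ln(0.0203/0.0158)/(2πk) = 0.2506/(2π·445) = 8.963×10^-5 m·K/W
  R'_fibreglass batt = ln(0.0319/0.0203)/(2πk) = 0.4520/(2π·0.0401) = 1.794 m·K/W
ΣR = 0.01361 + 8.963×10^-5 + 1.794 = 1.808 m·K/W
Q' = ΔT/ΣR = (-191 °C − 16.3 °C)/1.808 = -115 W/m
(Negative Q' ⇒ heat flows inward; heat gain = 115 W/m.)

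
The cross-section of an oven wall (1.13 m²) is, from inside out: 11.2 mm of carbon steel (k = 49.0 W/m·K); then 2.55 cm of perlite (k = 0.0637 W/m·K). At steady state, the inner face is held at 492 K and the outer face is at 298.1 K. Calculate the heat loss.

Series thermal resistances, inner to outer:
  R_carbon steel = L/(kA) = 0.0112/(49.0·1.13) = 2.023×10^-4 K/W
  R_perlite = L/(kA) = 0.0255/(0.0637·1.13) = 0.3543 K/W
ΣR = 2.023×10^-4 + 0.3543 = 0.3545 K/W
Q = ΔT/ΣR = (492 K − 298.1 K)/0.3545 = 547 W

Q = 547 W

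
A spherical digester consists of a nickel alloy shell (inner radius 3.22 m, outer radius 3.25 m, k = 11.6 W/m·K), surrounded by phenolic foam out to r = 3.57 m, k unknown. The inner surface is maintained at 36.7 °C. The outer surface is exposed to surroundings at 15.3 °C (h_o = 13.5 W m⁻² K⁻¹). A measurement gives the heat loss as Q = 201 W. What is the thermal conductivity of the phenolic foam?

ΣR = ΔT/Q = |36.7 − 15.3|/201 = 0.1065 K/W
Known resistances:
  R_nickel alloy = (1/3.22 − 1/3.25)/(4πk) = 0.002867/(4π·11.6) = 1.967×10^-5 K/W
  R_conv,out = 1/(4πr²h) = 1/(4π·3.57²·13.5) = 4.625×10^-4 K/W
R_phenolic foam = ΣR − ΣR_known = 0.1065 − 4.822×10^-4 = 0.1060 K/W
(1/r₁−1/r₂)/(4πk) = 0.1060 ⇒ k = 0.02758/(4π·0.1060) = 0.0207 W/m·K

k = 0.0207 W/m·K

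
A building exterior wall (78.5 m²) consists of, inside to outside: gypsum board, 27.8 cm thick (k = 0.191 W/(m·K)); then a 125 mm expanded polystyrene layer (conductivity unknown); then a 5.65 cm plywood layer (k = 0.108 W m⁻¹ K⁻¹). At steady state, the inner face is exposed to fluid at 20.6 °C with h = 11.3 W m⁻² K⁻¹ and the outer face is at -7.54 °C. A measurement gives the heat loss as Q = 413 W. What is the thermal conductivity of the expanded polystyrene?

ΣR = ΔT/Q = |20.6 − -7.54|/413 = 0.06814 K/W
Known resistances:
  R_conv,in = 1/(hA) = 1/(11.3·78.5) = 0.001127 K/W
  R_gypsum board = L/(kA) = 0.278/(0.191·78.5) = 0.01854 K/W
  R_plywood = L/(kA) = 0.0565/(0.108·78.5) = 0.006664 K/W
R_expanded polystyrene = ΣR − ΣR_known = 0.06814 − 0.02633 = 0.04181 K/W
L/(kA) = 0.04181 ⇒ k = 0.125/(0.04181·78.5) = 0.0381 W/m·K

k = 0.0381 W/m·K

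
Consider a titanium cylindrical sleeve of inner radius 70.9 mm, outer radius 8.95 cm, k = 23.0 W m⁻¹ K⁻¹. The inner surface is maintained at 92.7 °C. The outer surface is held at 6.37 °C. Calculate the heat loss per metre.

Q' = 53600 W/m

Q' = 2πk·ΔT/ln(r₂/r₁) = 2π × 23.0 × 86.33 / ln(0.0895/0.0709) = 53600 W/m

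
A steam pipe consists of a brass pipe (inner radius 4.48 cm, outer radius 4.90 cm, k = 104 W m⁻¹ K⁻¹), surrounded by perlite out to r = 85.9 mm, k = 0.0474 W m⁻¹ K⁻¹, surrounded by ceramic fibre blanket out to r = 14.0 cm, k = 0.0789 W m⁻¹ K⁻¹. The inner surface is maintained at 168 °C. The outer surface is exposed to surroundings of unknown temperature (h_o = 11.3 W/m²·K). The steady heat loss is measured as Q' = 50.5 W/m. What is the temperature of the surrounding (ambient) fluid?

Sum the resistances:
  R'_brass = ln(0.0490/0.0448)/(2πk) = 0.08961/(2π·104) = 1.371×10^-4 m·K/W
  R'_perlite = ln(0.0859/0.0490)/(2πk) = 0.5614/(2π·0.0474) = 1.885 m·K/W
  R'_ceramic fibre blanket = ln(0.140/0.0859)/(2πk) = 0.4885/(2π·0.0789) = 0.9853 m·K/W
  R'_conv,out = 1/(2πr h) = 1/(2π·0.140·11.3) = 0.1006 m·K/W
ΣR = 2.971 m·K/W
ΔT = Q'·ΣR = 50.5 × 2.971 = 150.0 K
Heat flows outward, so T_out = T_in − ΔT = 168 − 150.0 = 18.0 °C

T_out = 18.0 °C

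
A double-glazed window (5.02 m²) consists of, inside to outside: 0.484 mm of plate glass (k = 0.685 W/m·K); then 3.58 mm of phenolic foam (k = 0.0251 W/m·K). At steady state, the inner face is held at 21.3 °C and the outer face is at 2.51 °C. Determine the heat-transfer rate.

Q = 658 W

Treat each layer as a resistance in series:
  R_plate glass = L/(kA) = 4.84×10^-4/(0.685·5.02) = 1.408×10^-4 K/W
  R_phenolic foam = L/(kA) = 0.00358/(0.0251·5.02) = 0.02841 K/W
ΣR = 1.408×10^-4 + 0.02841 = 0.02855 K/W
Q = ΔT/ΣR = (21.3 °C − 2.51 °C)/0.02855 = 658 W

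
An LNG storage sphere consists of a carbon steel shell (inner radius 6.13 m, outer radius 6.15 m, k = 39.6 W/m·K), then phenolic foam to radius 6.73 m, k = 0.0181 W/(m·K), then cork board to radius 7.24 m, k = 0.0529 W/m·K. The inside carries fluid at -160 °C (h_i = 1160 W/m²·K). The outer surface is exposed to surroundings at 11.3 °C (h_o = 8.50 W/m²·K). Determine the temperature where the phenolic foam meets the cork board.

T = -23.9 °C

Resistance network (inner→outer):
  R_conv,in = 1/(4πr²h) = 1/(4π·6.13²·1160) = 1.826×10^-6 K/W
  R_carbon steel = (1/6.13 − 1/6.15)/(4πk) = 5.305×10^-4/(4π·39.6) = 1.066×10^-6 K/W
  R_phenolic foam = (1/6.15 − 1/6.73)/(4πk) = 0.01401/(4π·0.0181) = 0.06161 K/W
  R_cork board = (1/6.73 − 1/7.24)/(4πk) = 0.01047/(4π·0.0529) = 0.01575 K/W
  R_conv,out = 1/(4πr²h) = 1/(4π·7.24²·8.50) = 1.786×10^-4 K/W
ΣR = 1.826×10^-6 + 1.066×10^-6 + 0.06161 + 0.01575 + 1.786×10^-4 = 0.07754 K/W
Q = ΔT/ΣR = (-160 °C − 11.3 °C)/0.07754 = -2209 W
From the inner boundary to the phenolic foam/cork board interface, ΣR_partial = 0.06161 K/W.
T_interface = T_in − Q·ΣR_partial = -160 °C − (-2209)(0.06161) = -23.9 °C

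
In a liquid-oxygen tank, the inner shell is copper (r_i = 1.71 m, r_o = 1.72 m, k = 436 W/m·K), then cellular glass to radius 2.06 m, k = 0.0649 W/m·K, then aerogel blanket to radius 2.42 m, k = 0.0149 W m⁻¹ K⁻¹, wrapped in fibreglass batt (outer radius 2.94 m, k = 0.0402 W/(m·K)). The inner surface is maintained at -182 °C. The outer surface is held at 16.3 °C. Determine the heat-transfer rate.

Series thermal resistances, inner to outer:
  R_copper = (1/1.71 − 1/1.72)/(4πk) = 0.003400/(4π·436) = 6.206×10^-7 K/W
  R_cellular glass = (1/1.72 − 1/2.06)/(4πk) = 0.09596/(4π·0.0649) = 0.1177 K/W
  R_aerogel blanket = (1/2.06 − 1/2.42)/(4πk) = 0.07221/(4π·0.0149) = 0.3857 K/W
  R_fibreglass batt = (1/2.42 − 1/2.94)/(4πk) = 0.07309/(4π·0.0402) = 0.1447 K/W
ΣR = 6.206×10^-7 + 0.1177 + 0.3857 + 0.1447 = 0.6481 K/W
Q = ΔT/ΣR = (-182 °C − 16.3 °C)/0.6481 = -306 W
(Negative Q ⇒ heat flows inward; heat gain = 306 W.)

Q = 306 W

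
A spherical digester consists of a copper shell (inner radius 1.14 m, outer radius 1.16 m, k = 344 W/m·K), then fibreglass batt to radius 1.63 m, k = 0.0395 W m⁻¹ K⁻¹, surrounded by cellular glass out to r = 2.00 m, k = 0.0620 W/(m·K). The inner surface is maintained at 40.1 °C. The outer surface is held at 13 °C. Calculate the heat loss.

Treat each layer as a resistance in series:
  R_copper = (1/1.14 − 1/1.16)/(4πk) = 0.01512/(4π·344) = 3.499×10^-6 K/W
  R_fibreglass batt = (1/1.16 − 1/1.63)/(4πk) = 0.2486/(4π·0.0395) = 0.5008 K/W
  R_cellular glass = (1/1.63 − 1/2.00)/(4πk) = 0.1135/(4π·0.0620) = 0.1457 K/W
ΣR = 3.499×10^-6 + 0.5008 + 0.1457 = 0.6465 K/W
Q = ΔT/ΣR = (40.1 °C − 13 °C)/0.6465 = 41.9 W

Q = 41.9 W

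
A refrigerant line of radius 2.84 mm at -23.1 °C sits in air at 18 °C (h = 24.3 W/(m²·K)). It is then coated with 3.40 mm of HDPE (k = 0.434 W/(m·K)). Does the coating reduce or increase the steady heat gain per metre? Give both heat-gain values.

Critical radius for a cylinder: r_cr = k/h = 0.0179 m = 1.79 cm.
Outer radius after coating: r₂ = 0.00284 + 0.00340 = 0.00624 m.
Since r₁ < r_cr and r₂ ≤ r_cr, the coating moves toward the maximum at r_cr — heat gain rises.
Bare: R = 1/(2πr₁h) = 2.306 m·K/W; Q = 41.1/2.306 = 17.8 W/m.
Coated: R = R_cond + R_conv = 1.338 m·K/W; Q = 41.1/1.338 = 30.7 W/m.

increases: 17.8 → 30.7 W/m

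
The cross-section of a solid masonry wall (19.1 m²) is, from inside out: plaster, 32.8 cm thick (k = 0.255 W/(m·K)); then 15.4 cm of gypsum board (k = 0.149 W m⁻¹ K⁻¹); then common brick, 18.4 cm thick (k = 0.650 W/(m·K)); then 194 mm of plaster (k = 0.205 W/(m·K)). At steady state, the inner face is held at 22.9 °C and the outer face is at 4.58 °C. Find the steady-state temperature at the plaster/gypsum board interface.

Series thermal resistances, inner to outer:
  R_plaster = L/(kA) = 0.328/(0.255·19.1) = 0.06734 K/W
  R_gypsum board = L/(kA) = 0.154/(0.149·19.1) = 0.05411 K/W
  R_common brick = L/(kA) = 0.184/(0.650·19.1) = 0.01482 K/W
  R_plaster = L/(kA) = 0.194/(0.205·19.1) = 0.04955 K/W
ΣR = 0.06734 + 0.05411 + 0.01482 + 0.04955 = 0.1858 K/W
Q = ΔT/ΣR = (22.9 °C − 4.58 °C)/0.1858 = 98.60 W
From the inner boundary to the plaster/gypsum board interface, ΣR_partial = 0.06734 K/W.
T_interface = T_in − Q·ΣR_partial = 22.9 °C − (98.60)(0.06734) = 16.3 °C

T = 16.3 °C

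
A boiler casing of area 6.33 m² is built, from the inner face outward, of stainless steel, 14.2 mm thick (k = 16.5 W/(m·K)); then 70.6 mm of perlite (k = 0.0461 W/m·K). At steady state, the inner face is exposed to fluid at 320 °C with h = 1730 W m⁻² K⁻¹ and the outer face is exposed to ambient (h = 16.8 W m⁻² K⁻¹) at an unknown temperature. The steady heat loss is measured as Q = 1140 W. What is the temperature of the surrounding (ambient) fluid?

T_out = 33.2 °C

Series resistances:
  R_conv,in = 1/(hA) = 1/(1730·6.33) = 9.132×10^-5 K/W
  R_stainless steel = L/(kA) = 0.0142/(16.5·6.33) = 1.360×10^-4 K/W
  R_perlite = L/(kA) = 0.0706/(0.0461·6.33) = 0.2419 K/W
  R_conv,out = 1/(hA) = 1/(16.8·6.33) = 0.009403 K/W
ΣR = 0.2516 K/W
ΔT = Q·ΣR = 1140 × 0.2516 = 286.8 K
Heat flows outward, so T_out = T_in − ΔT = 320 − 286.8 = 33.2 °C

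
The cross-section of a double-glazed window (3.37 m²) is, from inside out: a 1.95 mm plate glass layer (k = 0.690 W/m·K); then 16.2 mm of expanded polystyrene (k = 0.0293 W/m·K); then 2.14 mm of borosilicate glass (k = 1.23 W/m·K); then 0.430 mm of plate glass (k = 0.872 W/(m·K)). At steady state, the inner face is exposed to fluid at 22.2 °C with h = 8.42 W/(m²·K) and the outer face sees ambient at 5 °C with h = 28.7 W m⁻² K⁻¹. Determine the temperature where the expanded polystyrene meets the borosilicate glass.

T = 5.90 °C

Resistance network (inner→outer):
  R_conv,in = 1/(hA) = 1/(8.42·3.37) = 0.03524 K/W
  R_plate glass = L/(kA) = 0.00195/(0.690·3.37) = 8.386×10^-4 K/W
  R_expanded polystyrene = L/(kA) = 0.0162/(0.0293·3.37) = 0.1641 K/W
  R_borosilicate glass = L/(kA) = 0.00214/(1.23·3.37) = 5.163×10^-4 K/W
  R_plate glass = L/(kA) = 4.30×10^-4/(0.872·3.37) = 1.463×10^-4 K/W
  R_conv,out = 1/(hA) = 1/(28.7·3.37) = 0.01034 K/W
ΣR = 0.03524 + 8.386×10^-4 + 0.1641 + 5.163×10^-4 + 1.463×10^-4 + 0.01034 = 0.2112 K/W
Q = ΔT/ΣR = (22.2 °C − 5 °C)/0.2112 = 81.44 W
From the inner boundary to the expanded polystyrene/borosilicate glass interface, ΣR_partial = 0.2002 K/W.
T_interface = T_in − Q·ΣR_partial = 22.2 °C − (81.44)(0.2002) = 5.90 °C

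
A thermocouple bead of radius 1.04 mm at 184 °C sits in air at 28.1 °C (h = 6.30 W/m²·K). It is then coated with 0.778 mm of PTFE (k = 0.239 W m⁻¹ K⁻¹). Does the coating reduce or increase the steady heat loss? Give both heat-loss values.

Critical radius for a sphere: r_cr = 2k/h = 0.0759 m = 7.59 cm.
Outer radius after coating: r₂ = 0.00104 + 7.78×10^-4 = 0.001818 m.
Since r₁ < r_cr and r₂ ≤ r_cr, the coating moves toward the maximum at r_cr — heat loss rises.
Bare: R = 1/(4πr₁²h) = 11680 K/W; Q = 155.9/11680 = 0.0133 W.
Coated: R = R_cond + R_conv = 3959 K/W; Q = 155.9/3959 = 0.0394 W.

increases: 0.0133 → 0.0394 W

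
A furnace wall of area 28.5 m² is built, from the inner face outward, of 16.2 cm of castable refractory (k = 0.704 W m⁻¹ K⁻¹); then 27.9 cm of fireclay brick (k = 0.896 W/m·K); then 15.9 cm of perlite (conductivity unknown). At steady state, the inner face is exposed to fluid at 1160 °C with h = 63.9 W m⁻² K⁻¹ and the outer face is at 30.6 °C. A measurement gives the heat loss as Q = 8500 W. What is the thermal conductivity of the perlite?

ΣR = ΔT/Q = |1160 − 30.6|/8500 = 0.1329 K/W
Known resistances:
  R_conv,in = 1/(hA) = 1/(63.9·28.5) = 5.491×10^-4 K/W
  R_castable refractory = L/(kA) = 0.162/(0.704·28.5) = 0.008074 K/W
  R_fireclay brick = L/(kA) = 0.279/(0.896·28.5) = 0.01093 K/W
R_perlite = ΣR − ΣR_known = 0.1329 − 0.01955 = 0.1133 K/W
L/(kA) = 0.1133 ⇒ k = 0.159/(0.1133·28.5) = 0.0492 W/m·K

k = 0.0492 W/m·K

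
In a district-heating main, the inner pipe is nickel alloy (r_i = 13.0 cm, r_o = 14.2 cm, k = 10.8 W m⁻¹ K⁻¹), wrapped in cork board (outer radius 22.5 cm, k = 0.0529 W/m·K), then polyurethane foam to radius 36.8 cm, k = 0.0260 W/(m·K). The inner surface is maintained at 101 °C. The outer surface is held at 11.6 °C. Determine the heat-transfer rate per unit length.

Q' = 20.3 W/m

Treat each layer as a resistance in series:
  R'_nickel alloy = ln(0.142/0.130)/(2πk) = 0.08829/(2π·10.8) = 0.001301 m·K/W
  R'_cork board = ln(0.225/0.142)/(2πk) = 0.4603/(2π·0.0529) = 1.385 m·K/W
  R'_polyurethane foam = ln(0.368/0.225)/(2πk) = 0.4920/(2π·0.0260) = 3.012 m·K/W
ΣR = 0.001301 + 1.385 + 3.012 = 4.398 m·K/W
Q' = ΔT/ΣR = (101 °C − 11.6 °C)/4.398 = 20.3 W/m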